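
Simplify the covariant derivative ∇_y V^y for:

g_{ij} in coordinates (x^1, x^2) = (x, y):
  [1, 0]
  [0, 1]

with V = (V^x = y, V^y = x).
All Christoffel symbols are zero.
∇_y V^y = ∂_y V^y + Γ^y_{y j} V^j
  = (0) + (0)(y) + (0)(x)
  = 0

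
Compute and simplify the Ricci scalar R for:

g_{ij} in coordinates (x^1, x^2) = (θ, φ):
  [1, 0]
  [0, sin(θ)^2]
Non-zero Christoffel symbols (Γ^k_{ij} = Γ^k_{ji}):
Γ^θ_{φ φ} = -sin(2*θ)/2
Γ^φ_{θ φ} = 1/tan(θ)
Ricci tensor (R_{ij} = R^k_{ikj}): R_{θθ} = 1, R_{θφ} = 0, R_{φφ} = sin(θ)^2
Inverse metric: g^{θθ} = 1, g^{φφ} = 1/sin(θ)^2
R = g^{ij} R_{ij} = (1)(1) + (1/sin(θ)^2)(sin(θ)^2) = 2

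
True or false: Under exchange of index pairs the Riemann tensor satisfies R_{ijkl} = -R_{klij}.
The pair-exchange symmetry has a plus sign: R_{ijkl} = +R_{klij}.
False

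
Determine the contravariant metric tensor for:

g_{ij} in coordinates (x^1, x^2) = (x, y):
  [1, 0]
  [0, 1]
The metric is diagonal, so g^{ij} is diagonal with entries 1/g_{ii}: diag(1, 1).
g^{ij}:
  [1, 0]
  [0, 1]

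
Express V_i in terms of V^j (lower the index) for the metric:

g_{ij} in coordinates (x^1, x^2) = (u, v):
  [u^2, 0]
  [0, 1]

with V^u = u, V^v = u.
V_i = g_{ij} V^j:
V_u = (u^2)(u) + (0)(u) = u^3
V_v = (0)(u) + (1)(u) = u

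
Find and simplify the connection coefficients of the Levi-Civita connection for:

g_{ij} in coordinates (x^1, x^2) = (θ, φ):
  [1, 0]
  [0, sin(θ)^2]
Using Γ^k_{ij} = (1/2) g^{km} (∂_i g_{mj} + ∂_j g_{mi} - ∂_m g_{ij}); the metric is diagonal, so only the m = k term contributes.
Non-zero symbols (using the symmetry Γ^k_{ij} = Γ^k_{ji}):
Γ^θ_{φ φ} = (1/2) g^{θθ} (∂_φ g_{θφ} + ∂_φ g_{θφ} - ∂_θ g_{φφ}) = (1/2)(1)((0) + (0) - (sin(2*θ))) = -sin(2*θ)/2
Γ^φ_{θ φ} = (1/2) g^{φφ} (∂_θ g_{φφ} + ∂_φ g_{φθ} - ∂_φ g_{θφ}) = (1/2)(1/sin(θ)^2)((sin(2*θ)) + (0) - (0)) = 1/tan(θ)
All other Christoffel symbols are zero.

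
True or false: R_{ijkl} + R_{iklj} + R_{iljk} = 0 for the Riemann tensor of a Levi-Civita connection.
This is the first (algebraic) Bianchi identity.
True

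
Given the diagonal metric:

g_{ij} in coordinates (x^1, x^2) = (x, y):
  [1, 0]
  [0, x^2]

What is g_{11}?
With x^1 = x, x^2 = y, g_{11} = g_{xx} is the row-1, column-1 entry of the matrix.
g_{11} = 1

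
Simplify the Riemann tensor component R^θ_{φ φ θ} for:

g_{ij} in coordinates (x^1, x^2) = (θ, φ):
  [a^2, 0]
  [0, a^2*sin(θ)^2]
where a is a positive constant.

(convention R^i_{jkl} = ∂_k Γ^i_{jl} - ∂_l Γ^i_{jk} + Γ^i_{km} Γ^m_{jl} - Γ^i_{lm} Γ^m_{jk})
Non-zero Christoffel symbols (Γ^k_{ij} = Γ^k_{ji}):
Γ^θ_{φ φ} = -sin(2*θ)/2
Γ^φ_{θ φ} = 1/tan(θ)
R^θ_{φ φ θ} = ∂_φ Γ^θ_{φ θ} - ∂_θ Γ^θ_{φ φ} + Γ^θ_{φ m} Γ^m_{φ θ} - Γ^θ_{θ m} Γ^m_{φ φ}
  = (0) - (-cos(2*θ)) + (-cos(θ)^2) - (0) = -sin(θ)^2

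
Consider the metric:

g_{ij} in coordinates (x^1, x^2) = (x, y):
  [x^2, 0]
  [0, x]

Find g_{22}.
With x^1 = x, x^2 = y, g_{22} = g_{yy} is the row-2, column-2 entry of the matrix.
g_{22} = x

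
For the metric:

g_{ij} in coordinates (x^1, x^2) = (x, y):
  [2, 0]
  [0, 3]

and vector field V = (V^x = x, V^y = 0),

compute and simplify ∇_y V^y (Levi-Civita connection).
All Christoffel symbols are zero.
∇_y V^y = ∂_y V^y + Γ^y_{y j} V^j
  = (0) + (0)(x) + (0)(0)
  = 0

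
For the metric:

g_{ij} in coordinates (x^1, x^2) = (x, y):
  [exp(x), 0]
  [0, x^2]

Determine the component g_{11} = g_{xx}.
With x^1 = x, x^2 = y, g_{11} = g_{xx} is the row-1, column-1 entry of the matrix.
g_{11} = exp(x)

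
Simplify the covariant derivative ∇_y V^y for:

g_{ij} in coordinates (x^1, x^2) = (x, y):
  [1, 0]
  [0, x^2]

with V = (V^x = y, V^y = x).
Non-zero Christoffel symbols:
Γ^x_{y y} = -x
Γ^y_{x y} = 1/x
∇_y V^y = ∂_y V^y + Γ^y_{y j} V^j
  = (0) + (1/x)(y) + (0)(x)
  = y/x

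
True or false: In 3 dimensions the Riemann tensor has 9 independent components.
n^2(n^2-1)/12 = 9·8/12 = 6 independent components for n = 3.
False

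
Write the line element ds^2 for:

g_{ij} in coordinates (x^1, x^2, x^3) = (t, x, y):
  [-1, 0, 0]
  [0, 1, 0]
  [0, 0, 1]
ds^2 = g_{ij} dx^i dx^j; only the non-zero components contribute.
ds^2 = -dt^2 + dx^2 + dy^2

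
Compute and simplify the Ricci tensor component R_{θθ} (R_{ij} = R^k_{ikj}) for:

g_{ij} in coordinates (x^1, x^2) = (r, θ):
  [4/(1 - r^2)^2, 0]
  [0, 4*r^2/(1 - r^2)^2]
Non-zero Christoffel symbols (Γ^k_{ij} = Γ^k_{ji}):
Γ^r_{r r} = 2*r/(1 - r^2)
Γ^r_{θ θ} = (r^3 + r)/(r^2 - 1)
Γ^θ_{r θ} = (-r^2 - 1)/(r^3 - r)
R^r_{θ r θ} = ∂_r Γ^r_{θ θ} - ∂_θ Γ^r_{θ r} + Γ^r_{r m} Γ^m_{θ θ} - Γ^r_{θ m} Γ^m_{θ r}
  = ((r^4 - 4*r^2 - 1)/(r^2 - 1)^2) - (0) + (-2*r^2*(r^2 + 1)/(r^2 - 1)^2) - (-(r^2 + 1)^2/(r^2 - 1)^2) = -4*r^2/(r^2 - 1)^2
R^θ_{θ θ θ} = 0 (a repeated index in an antisymmetric pair)
R_{θθ} = R^r_{θ r θ} + R^θ_{θ θ θ} = (-4*r^2/(r^2 - 1)^2) + (0) = -4*r^2/(r^2 - 1)^2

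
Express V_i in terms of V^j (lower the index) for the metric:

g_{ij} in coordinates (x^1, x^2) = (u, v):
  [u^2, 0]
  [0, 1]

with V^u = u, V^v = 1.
V_i = g_{ij} V^j:
V_u = (u^2)(u) + (0)(1) = u^3
V_v = (0)(u) + (1)(1) = 1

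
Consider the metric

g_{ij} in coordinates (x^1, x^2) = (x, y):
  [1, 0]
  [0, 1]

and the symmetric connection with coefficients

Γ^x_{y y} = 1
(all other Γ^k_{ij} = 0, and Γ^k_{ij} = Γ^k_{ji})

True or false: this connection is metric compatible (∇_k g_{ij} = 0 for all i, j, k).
Using ∇_k g_{ij} = ∂_k g_{ij} - Γ^m_{ki} g_{mj} - Γ^m_{kj} g_{im}:
∇_y g_{xy} = (0) - (0) - (1) = -1 ≠ 0
So the connection is not metric compatible (it is not the Levi-Civita connection).
False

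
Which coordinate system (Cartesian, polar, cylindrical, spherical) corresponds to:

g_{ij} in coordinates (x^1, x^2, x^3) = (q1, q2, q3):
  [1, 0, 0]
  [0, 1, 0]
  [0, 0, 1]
All components are constant and the metric is the identity, i.e. orthonormal rectilinear coordinates.
Cartesian (3D) coordinates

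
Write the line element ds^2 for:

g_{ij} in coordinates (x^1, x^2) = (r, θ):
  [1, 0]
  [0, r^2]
ds^2 = g_{ij} dx^i dx^j; only the non-zero components contribute.
ds^2 = dr^2 + r^2 dθ^2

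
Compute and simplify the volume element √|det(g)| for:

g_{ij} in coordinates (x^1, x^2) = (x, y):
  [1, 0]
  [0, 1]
det(g) = 1
√|det(g)| = 1
Volume element: dV = 1 dx dy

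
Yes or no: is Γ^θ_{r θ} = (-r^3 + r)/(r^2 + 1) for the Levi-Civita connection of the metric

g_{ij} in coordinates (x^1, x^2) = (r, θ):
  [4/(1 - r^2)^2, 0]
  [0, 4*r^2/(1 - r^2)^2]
Γ^θ_{r θ} = (1/2) g^{θθ} (∂_r g_{θθ} + ∂_θ g_{θr} - ∂_θ g_{rθ}) = (1/2)((1 - r^2)^2/(4*r^2))((-8*(r^3 + r)/(r^2 - 1)^3) + (0) - (0)) = (-r^2 - 1)/(r^3 - r)
This differs from the proposed value (-r^3 + r)/(r^2 + 1).
No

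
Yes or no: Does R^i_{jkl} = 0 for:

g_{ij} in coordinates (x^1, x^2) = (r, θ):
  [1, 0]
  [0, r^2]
Non-zero Christoffel symbols:
Γ^r_{θ θ} = -r
Γ^θ_{r θ} = 1/r
Ricci tensor: R_{rr} = 0, R_{rθ} = 0, R_{θθ} = 0
All R_{ij} vanish; in 2 dimensions the Riemann tensor is fully determined by the Ricci tensor, so R^i_{jkl} = 0: the metric is flat (curvilinear coordinates on flat space).
Yes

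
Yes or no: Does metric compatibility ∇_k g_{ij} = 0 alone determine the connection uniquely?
One also needs vanishing torsion; metric compatibility plus torsion-freeness singles out the Levi-Civita connection.
No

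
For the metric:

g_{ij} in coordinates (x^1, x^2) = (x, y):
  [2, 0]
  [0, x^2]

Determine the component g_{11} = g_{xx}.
With x^1 = x, x^2 = y, g_{11} = g_{xx} is the row-1, column-1 entry of the matrix.
g_{11} = 2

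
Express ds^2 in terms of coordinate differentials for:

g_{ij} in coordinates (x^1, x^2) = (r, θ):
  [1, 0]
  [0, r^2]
ds^2 = g_{ij} dx^i dx^j; only the non-zero components contribute.
ds^2 = dr^2 + r^2 dθ^2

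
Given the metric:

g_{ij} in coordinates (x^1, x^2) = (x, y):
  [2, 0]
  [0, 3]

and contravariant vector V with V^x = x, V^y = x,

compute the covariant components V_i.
V_i = g_{ij} V^j:
V_x = (2)(x) + (0)(x) = 2*x
V_y = (0)(x) + (3)(x) = 3*x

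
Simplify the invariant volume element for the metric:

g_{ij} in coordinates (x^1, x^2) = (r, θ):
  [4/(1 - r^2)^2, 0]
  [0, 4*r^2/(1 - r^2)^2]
det(g) = 16*r^2/(1 - r^2)^4
√|det(g)| = 4*r/(r^2 - 1)^2
Volume element: dV = 4*r/(r^2 - 1)^2 dr dθ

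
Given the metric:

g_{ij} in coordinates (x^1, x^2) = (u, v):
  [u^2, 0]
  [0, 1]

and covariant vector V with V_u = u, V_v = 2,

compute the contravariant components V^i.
Inverse metric (diagonal): g^{uu} = 1/u^2, g^{vv} = 1
V^i = g^{ij} V_j:
V^u = (1/u^2)(u) + (0)(2) = 1/u
V^v = (0)(u) + (1)(2) = 2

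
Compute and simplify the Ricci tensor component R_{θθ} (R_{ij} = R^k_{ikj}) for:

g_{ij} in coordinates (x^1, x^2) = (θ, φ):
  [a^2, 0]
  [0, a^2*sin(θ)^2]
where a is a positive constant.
Non-zero Christoffel symbols (Γ^k_{ij} = Γ^k_{ji}):
Γ^θ_{φ φ} = -sin(2*θ)/2
Γ^φ_{θ φ} = 1/tan(θ)
R^θ_{θ θ θ} = 0 (a repeated index in an antisymmetric pair)
R^φ_{θ φ θ} = ∂_φ Γ^φ_{θ θ} - ∂_θ Γ^φ_{θ φ} + Γ^φ_{φ m} Γ^m_{θ θ} - Γ^φ_{θ m} Γ^m_{θ φ}
  = (0) - (-1/sin(θ)^2) + (0) - (1/tan(θ)^2) = 1
R_{θθ} = R^θ_{θ θ θ} + R^φ_{θ φ θ} = (0) + (1) = 1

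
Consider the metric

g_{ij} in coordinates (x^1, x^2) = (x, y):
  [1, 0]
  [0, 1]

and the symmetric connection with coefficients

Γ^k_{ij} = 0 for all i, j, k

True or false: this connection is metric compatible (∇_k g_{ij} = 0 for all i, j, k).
Using ∇_k g_{ij} = ∂_k g_{ij} - Γ^m_{ki} g_{mj} - Γ^m_{kj} g_{im}:
e.g. ∇_x g_{xx} = (0) - (0) - (0) = 0
Every component ∇_k g_{ij} vanishes: the connection is metric compatible.
True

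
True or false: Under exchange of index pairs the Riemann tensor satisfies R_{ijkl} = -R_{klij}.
The pair-exchange symmetry has a plus sign: R_{ijkl} = +R_{klij}.
False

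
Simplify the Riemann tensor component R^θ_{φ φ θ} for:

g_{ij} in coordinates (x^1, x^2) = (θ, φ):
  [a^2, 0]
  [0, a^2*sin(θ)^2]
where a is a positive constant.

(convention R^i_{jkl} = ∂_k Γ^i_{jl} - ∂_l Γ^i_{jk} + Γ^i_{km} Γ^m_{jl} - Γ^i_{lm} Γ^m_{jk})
Non-zero Christoffel symbols (Γ^k_{ij} = Γ^k_{ji}):
Γ^θ_{φ φ} = -sin(2*θ)/2
Γ^φ_{θ φ} = 1/tan(θ)
R^θ_{φ φ θ} = ∂_φ Γ^θ_{φ θ} - ∂_θ Γ^θ_{φ φ} + Γ^θ_{φ m} Γ^m_{φ θ} - Γ^θ_{θ m} Γ^m_{φ φ}
  = (0) - (-cos(2*θ)) + (-cos(θ)^2) - (0) = -sin(θ)^2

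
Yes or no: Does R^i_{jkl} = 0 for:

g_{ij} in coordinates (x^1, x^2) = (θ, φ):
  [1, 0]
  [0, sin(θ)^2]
Non-zero Christoffel symbols:
Γ^θ_{φ φ} = -sin(2*θ)/2
Γ^φ_{θ φ} = 1/tan(θ)
Ricci tensor: R_{θθ} = 1, R_{θφ} = 0, R_{φφ} = sin(θ)^2
The Ricci tensor is non-zero, so the Riemann tensor is non-zero: not flat.
No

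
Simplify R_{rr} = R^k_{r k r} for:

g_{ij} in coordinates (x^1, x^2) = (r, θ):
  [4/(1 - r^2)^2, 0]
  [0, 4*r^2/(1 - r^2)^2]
Non-zero Christoffel symbols (Γ^k_{ij} = Γ^k_{ji}):
Γ^r_{r r} = 2*r/(1 - r^2)
Γ^r_{θ θ} = (r^3 + r)/(r^2 - 1)
Γ^θ_{r θ} = (-r^2 - 1)/(r^3 - r)
R^r_{r r r} = 0 (a repeated index in an antisymmetric pair)
R^θ_{r θ r} = ∂_θ Γ^θ_{r r} - ∂_r Γ^θ_{r θ} + Γ^θ_{θ m} Γ^m_{r r} - Γ^θ_{r m} Γ^m_{r θ}
  = (0) - ((r^4 + 4*r^2 - 1)/(r^3 - r)^2) + (2*(r^2 + 1)/(r^2 - 1)^2) - ((r^2 + 1)^2/(r^3 - r)^2) = -4/(r^2 - 1)^2
R_{rr} = R^r_{r r r} + R^θ_{r θ r} = (0) + (-4/(r^2 - 1)^2) = -4/(r^2 - 1)^2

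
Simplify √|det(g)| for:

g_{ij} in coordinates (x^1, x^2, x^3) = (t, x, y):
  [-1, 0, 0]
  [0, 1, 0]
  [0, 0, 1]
det(g) = -1
√|det(g)| = 1
Volume element: dV = 1 dt dx dy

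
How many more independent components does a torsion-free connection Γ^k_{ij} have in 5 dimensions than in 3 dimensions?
Independent components in n dimensions: n × n(n+1)/2 = n^2(n+1)/2.
5D: 5 × 15 = 75
3D: 3 × 6 = 18
Difference = 75 - 18 = 57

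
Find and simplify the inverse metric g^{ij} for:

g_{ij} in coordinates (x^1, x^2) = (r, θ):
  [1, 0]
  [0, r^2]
The metric is diagonal, so g^{ij} is diagonal with entries 1/g_{ii}: diag(1, 1/(r^2)).
g^{ij}:
  [1, 0]
  [0, 1/r^2]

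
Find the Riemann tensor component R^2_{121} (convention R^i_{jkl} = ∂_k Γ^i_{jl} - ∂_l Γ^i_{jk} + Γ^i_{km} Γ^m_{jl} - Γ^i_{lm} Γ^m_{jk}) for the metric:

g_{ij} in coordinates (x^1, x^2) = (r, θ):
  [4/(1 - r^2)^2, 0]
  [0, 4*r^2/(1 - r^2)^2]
Non-zero Christoffel symbols (Γ^k_{ij} = Γ^k_{ji}):
Γ^r_{r r} = 2*r/(1 - r^2)
Γ^r_{θ θ} = (r^3 + r)/(r^2 - 1)
Γ^θ_{r θ} = (-r^2 - 1)/(r^3 - r)
R^θ_{r θ r} = ∂_θ Γ^θ_{r r} - ∂_r Γ^θ_{r θ} + Γ^θ_{θ m} Γ^m_{r r} - Γ^θ_{r m} Γ^m_{r θ}
  = (0) - ((r^4 + 4*r^2 - 1)/(r^3 - r)^2) + (2*(r^2 + 1)/(r^2 - 1)^2) - ((r^2 + 1)^2/(r^3 - r)^2) = -4/(r^2 - 1)^2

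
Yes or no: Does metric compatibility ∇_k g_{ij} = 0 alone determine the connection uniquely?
One also needs vanishing torsion; metric compatibility plus torsion-freeness singles out the Levi-Civita connection.
No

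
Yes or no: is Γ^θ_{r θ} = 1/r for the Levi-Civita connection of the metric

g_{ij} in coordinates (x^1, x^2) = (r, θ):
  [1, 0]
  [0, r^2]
Γ^θ_{r θ} = (1/2) g^{θθ} (∂_r g_{θθ} + ∂_θ g_{θr} - ∂_θ g_{rθ}) = (1/2)(1/r^2)((2*r) + (0) - (0)) = 1/r
This equals the proposed value 1/r.
Yes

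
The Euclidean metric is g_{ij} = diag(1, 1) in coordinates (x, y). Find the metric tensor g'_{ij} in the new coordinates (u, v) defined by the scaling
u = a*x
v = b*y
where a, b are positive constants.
Invert the transformation: x = u/a, y = v/b
g'_{ij} = (∂x^k/∂x'^i)(∂x^l/∂x'^j) g_{kl}; with g_{kl} = δ_{kl} this is Σ_k (∂x^k/∂x'^i)(∂x^k/∂x'^j).
Jacobian: ∂x/∂u = 1/a, ∂x/∂v = 0, ∂y/∂u = 0, ∂y/∂v = 1/b
g'_{uu} = (1/a)(1/a) + (0)(0) = 1/a^2
g'_{uv} = (1/a)(0) + (0)(1/b) = 0
g'_{vv} = (0)(0) + (1/b)(1/b) = 1/b^2
g'_{ij} = diag(1/a^2, 1/b^2)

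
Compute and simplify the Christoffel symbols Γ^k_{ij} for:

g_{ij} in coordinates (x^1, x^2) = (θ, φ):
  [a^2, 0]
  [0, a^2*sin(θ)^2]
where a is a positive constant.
Using Γ^k_{ij} = (1/2) g^{km} (∂_i g_{mj} + ∂_j g_{mi} - ∂_m g_{ij}); the metric is diagonal, so only the m = k term contributes.
Non-zero symbols (using the symmetry Γ^k_{ij} = Γ^k_{ji}):
Γ^θ_{φ φ} = (1/2) g^{θθ} (∂_φ g_{θφ} + ∂_φ g_{θφ} - ∂_θ g_{φφ}) = (1/2)(1/a^2)((0) + (0) - (a^2*sin(2*θ))) = -sin(2*θ)/2
Γ^φ_{θ φ} = (1/2) g^{φφ} (∂_θ g_{φφ} + ∂_φ g_{φθ} - ∂_φ g_{θφ}) = (1/2)(1/(a^2*sin(θ)^2))((a^2*sin(2*θ)) + (0) - (0)) = 1/tan(θ)
All other Christoffel symbols are zero.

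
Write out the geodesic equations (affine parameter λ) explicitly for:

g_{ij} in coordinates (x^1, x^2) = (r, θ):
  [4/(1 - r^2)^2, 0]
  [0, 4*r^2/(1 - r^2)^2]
Geodesic equation: d^2x^k/dλ^2 + Γ^k_{ij} (dx^i/dλ)(dx^j/dλ) = 0.
Non-zero Christoffel symbols:
Γ^r_{r r} = 2*r/(1 - r^2)
Γ^r_{θ θ} = (r^3 + r)/(r^2 - 1)
Γ^θ_{r θ} = (-r^2 - 1)/(r^3 - r)
Substituting (the symmetric pair Γ^k_{ij}, Γ^k_{ji} combines into a factor 2):
d^2r/dλ^2 + (2*r/(1 - r^2)) (dr/dλ)^2 + ((r^3 + r)/(r^2 - 1)) (dθ/dλ)^2 = 0
d^2θ/dλ^2 + ((-2*r^2 - 2)/(r^3 - r)) (dr/dλ)(dθ/dλ) = 0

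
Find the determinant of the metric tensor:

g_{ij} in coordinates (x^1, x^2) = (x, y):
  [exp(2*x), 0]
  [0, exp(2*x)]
For a 2×2 metric: det(g) = g_{11}·g_{22} - g_{12}·g_{21}
= (exp(2*x))·(exp(2*x)) - (0)·(0)
= exp(4*x) - 0
det(g) = exp(4*x)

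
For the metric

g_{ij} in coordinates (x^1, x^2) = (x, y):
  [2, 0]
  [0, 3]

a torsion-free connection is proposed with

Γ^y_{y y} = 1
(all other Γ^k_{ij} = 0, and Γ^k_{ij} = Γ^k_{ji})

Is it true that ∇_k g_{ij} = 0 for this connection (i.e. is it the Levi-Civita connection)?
Using ∇_k g_{ij} = ∂_k g_{ij} - Γ^m_{ki} g_{mj} - Γ^m_{kj} g_{im}:
∇_y g_{yy} = (0) - (3) - (3) = -6 ≠ 0
So the connection is not metric compatible (it is not the Levi-Civita connection).
No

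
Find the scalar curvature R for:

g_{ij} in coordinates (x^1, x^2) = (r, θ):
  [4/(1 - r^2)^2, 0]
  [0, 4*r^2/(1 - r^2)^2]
Non-zero Christoffel symbols (Γ^k_{ij} = Γ^k_{ji}):
Γ^r_{r r} = 2*r/(1 - r^2)
Γ^r_{θ θ} = (r^3 + r)/(r^2 - 1)
Γ^θ_{r θ} = (-r^2 - 1)/(r^3 - r)
Ricci tensor (R_{ij} = R^k_{ikj}): R_{rr} = -4/(r^2 - 1)^2, R_{rθ} = 0, R_{θθ} = -4*r^2/(r^2 - 1)^2
Inverse metric: g^{rr} = (1 - r^2)^2/4, g^{θθ} = (1 - r^2)^2/(4*r^2)
R = g^{ij} R_{ij} = ((1 - r^2)^2/4)(-4/(r^2 - 1)^2) + ((1 - r^2)^2/(4*r^2))(-4*r^2/(r^2 - 1)^2) = -2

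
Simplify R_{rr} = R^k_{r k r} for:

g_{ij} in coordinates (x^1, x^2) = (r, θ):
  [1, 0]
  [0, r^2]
Non-zero Christoffel symbols (Γ^k_{ij} = Γ^k_{ji}):
Γ^r_{θ θ} = -r
Γ^θ_{r θ} = 1/r
R^r_{r r r} = 0 (a repeated index in an antisymmetric pair)
R^θ_{r θ r} = ∂_θ Γ^θ_{r r} - ∂_r Γ^θ_{r θ} + Γ^θ_{θ m} Γ^m_{r r} - Γ^θ_{r m} Γ^m_{r θ}
  = (0) - (-1/r^2) + (0) - (1/r^2) = 0
R_{rr} = R^r_{r r r} + R^θ_{r θ r} = (0) + (0) = 0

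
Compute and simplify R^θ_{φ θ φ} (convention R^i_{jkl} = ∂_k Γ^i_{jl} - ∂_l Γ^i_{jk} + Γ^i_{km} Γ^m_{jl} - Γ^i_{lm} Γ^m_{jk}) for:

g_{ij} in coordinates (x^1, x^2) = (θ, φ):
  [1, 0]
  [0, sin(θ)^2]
Non-zero Christoffel symbols (Γ^k_{ij} = Γ^k_{ji}):
Γ^θ_{φ φ} = -sin(2*θ)/2
Γ^φ_{θ φ} = 1/tan(θ)
R^θ_{φ θ φ} = ∂_θ Γ^θ_{φ φ} - ∂_φ Γ^θ_{φ θ} + Γ^θ_{θ m} Γ^m_{φ φ} - Γ^θ_{φ m} Γ^m_{φ θ}
  = (-cos(2*θ)) - (0) + (0) - (-cos(θ)^2) = sin(θ)^2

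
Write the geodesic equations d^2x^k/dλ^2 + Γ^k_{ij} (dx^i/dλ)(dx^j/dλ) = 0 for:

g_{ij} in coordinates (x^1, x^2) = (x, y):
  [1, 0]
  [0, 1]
Geodesic equation: d^2x^k/dλ^2 + Γ^k_{ij} (dx^i/dλ)(dx^j/dλ) = 0.
All Christoffel symbols vanish, so the geodesics are straight lines:
d^2x/dλ^2 = 0
d^2y/dλ^2 = 0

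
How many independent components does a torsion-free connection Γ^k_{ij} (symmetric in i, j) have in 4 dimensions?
Γ^k_{ij} has n choices for the upper index and n(n+1)/2 independent symmetric lower index pairs.
Total = 4 × 4×5/2 = 4 × 10 = 40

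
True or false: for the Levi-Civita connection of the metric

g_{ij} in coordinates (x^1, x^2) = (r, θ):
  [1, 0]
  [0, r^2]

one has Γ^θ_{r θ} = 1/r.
Γ^θ_{r θ} = (1/2) g^{θθ} (∂_r g_{θθ} + ∂_θ g_{θr} - ∂_θ g_{rθ}) = (1/2)(1/r^2)((2*r) + (0) - (0)) = 1/r
This equals the proposed value 1/r.
True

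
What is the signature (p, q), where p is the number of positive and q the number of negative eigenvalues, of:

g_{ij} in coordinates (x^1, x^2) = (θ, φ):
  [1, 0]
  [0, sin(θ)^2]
The metric is diagonal, so its eigenvalues are the diagonal entries: 1, sin(θ)^2 (at a generic point, where coordinate-dependent entries are positive).
2 positive, 0 negative.
(2, 0) - Riemannian (positive definite)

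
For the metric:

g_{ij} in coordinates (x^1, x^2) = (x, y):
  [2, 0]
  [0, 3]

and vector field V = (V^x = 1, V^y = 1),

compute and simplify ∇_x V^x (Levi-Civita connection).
All Christoffel symbols are zero.
∇_x V^x = ∂_x V^x + Γ^x_{x j} V^j
  = (0) + (0)(1) + (0)(1)
  = 0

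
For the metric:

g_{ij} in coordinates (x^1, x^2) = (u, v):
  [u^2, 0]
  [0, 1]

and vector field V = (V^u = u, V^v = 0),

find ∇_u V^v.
Non-zero Christoffel symbols:
Γ^u_{u u} = 1/u
∇_u V^v = ∂_u V^v + Γ^v_{u j} V^j
  = (0) + (0)(u) + (0)(0)
  = 0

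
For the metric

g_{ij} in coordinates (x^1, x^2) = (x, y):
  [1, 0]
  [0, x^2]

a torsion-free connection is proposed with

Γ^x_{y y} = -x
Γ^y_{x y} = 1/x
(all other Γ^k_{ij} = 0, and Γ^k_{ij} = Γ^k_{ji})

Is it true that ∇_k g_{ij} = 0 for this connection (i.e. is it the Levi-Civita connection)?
Using ∇_k g_{ij} = ∂_k g_{ij} - Γ^m_{ki} g_{mj} - Γ^m_{kj} g_{im}:
e.g. ∇_x g_{yy} = (2*x) - (x) - (x) = 0
Every component ∇_k g_{ij} vanishes: the connection is metric compatible.
Yes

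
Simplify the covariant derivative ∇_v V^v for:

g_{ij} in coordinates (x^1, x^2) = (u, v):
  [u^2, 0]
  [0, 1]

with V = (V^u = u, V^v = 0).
Non-zero Christoffel symbols:
Γ^u_{u u} = 1/u
∇_v V^v = ∂_v V^v + Γ^v_{v j} V^j
  = (0) + (0)(u) + (0)(0)
  = 0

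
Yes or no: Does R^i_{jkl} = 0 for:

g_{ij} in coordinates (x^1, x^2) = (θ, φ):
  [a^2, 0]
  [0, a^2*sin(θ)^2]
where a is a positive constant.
Non-zero Christoffel symbols:
Γ^θ_{φ φ} = -sin(2*θ)/2
Γ^φ_{θ φ} = 1/tan(θ)
Ricci tensor: R_{θθ} = 1, R_{θφ} = 0, R_{φφ} = sin(θ)^2
The Ricci tensor is non-zero, so the Riemann tensor is non-zero: not flat.
No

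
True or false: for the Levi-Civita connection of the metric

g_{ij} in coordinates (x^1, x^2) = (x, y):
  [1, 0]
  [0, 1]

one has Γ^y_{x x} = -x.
Γ^y_{x x} = (1/2) g^{yy} (∂_x g_{yx} + ∂_x g_{yx} - ∂_y g_{xx}) = (1/2)(1)((0) + (0) - (0)) = 0
This differs from the proposed value -x.
False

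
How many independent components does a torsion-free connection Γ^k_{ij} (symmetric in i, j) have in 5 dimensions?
Γ^k_{ij} has n choices for the upper index and n(n+1)/2 independent symmetric lower index pairs.
Total = 5 × 5×6/2 = 5 × 15 = 75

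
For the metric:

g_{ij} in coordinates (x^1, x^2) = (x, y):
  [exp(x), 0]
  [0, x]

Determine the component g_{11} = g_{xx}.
With x^1 = x, x^2 = y, g_{11} = g_{xx} is the row-1, column-1 entry of the matrix.
g_{11} = exp(x)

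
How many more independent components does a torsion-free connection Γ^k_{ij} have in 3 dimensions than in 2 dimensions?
Independent components in n dimensions: n × n(n+1)/2 = n^2(n+1)/2.
3D: 3 × 6 = 18
2D: 2 × 3 = 6
Difference = 18 - 6 = 12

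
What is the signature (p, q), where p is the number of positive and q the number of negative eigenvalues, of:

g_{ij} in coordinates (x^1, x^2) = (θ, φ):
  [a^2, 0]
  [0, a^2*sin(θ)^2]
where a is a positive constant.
The metric is diagonal, so its eigenvalues are the diagonal entries: a^2, a^2*sin(θ)^2 (at a generic point, where coordinate-dependent entries are positive).
2 positive, 0 negative.
(2, 0) - Riemannian (positive definite)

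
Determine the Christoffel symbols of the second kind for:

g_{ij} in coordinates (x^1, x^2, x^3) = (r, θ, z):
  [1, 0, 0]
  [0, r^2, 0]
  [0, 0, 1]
Using Γ^k_{ij} = (1/2) g^{km} (∂_i g_{mj} + ∂_j g_{mi} - ∂_m g_{ij}); the metric is diagonal, so only the m = k term contributes.
Non-zero symbols (using the symmetry Γ^k_{ij} = Γ^k_{ji}):
Γ^r_{θ θ} = (1/2) g^{rr} (∂_θ g_{rθ} + ∂_θ g_{rθ} - ∂_r g_{θθ}) = (1/2)(1)((0) + (0) - (2*r)) = -r
Γ^θ_{r θ} = (1/2) g^{θθ} (∂_r g_{θθ} + ∂_θ g_{θr} - ∂_θ g_{rθ}) = (1/2)(1/r^2)((2*r) + (0) - (0)) = 1/r
All other Christoffel symbols are zero.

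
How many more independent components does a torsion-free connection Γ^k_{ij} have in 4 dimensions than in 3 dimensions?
Independent components in n dimensions: n × n(n+1)/2 = n^2(n+1)/2.
4D: 4 × 10 = 40
3D: 3 × 6 = 18
Difference = 40 - 18 = 22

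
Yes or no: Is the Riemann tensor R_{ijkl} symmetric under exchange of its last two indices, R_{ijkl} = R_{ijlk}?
It is antisymmetric in the last pair: R_{ijkl} = -R_{ijlk}.
No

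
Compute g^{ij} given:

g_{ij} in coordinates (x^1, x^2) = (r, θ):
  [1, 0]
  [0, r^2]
The metric is diagonal, so g^{ij} is diagonal with entries 1/g_{ii}: diag(1, 1/(r^2)).
g^{ij}:
  [1, 0]
  [0, 1/r^2]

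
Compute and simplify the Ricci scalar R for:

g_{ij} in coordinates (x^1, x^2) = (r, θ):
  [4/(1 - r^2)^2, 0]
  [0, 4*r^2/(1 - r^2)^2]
Non-zero Christoffel symbols (Γ^k_{ij} = Γ^k_{ji}):
Γ^r_{r r} = 2*r/(1 - r^2)
Γ^r_{θ θ} = (r^3 + r)/(r^2 - 1)
Γ^θ_{r θ} = (-r^2 - 1)/(r^3 - r)
Ricci tensor (R_{ij} = R^k_{ikj}): R_{rr} = -4/(r^2 - 1)^2, R_{rθ} = 0, R_{θθ} = -4*r^2/(r^2 - 1)^2
Inverse metric: g^{rr} = (1 - r^2)^2/4, g^{θθ} = (1 - r^2)^2/(4*r^2)
R = g^{ij} R_{ij} = ((1 - r^2)^2/4)(-4/(r^2 - 1)^2) + ((1 - r^2)^2/(4*r^2))(-4*r^2/(r^2 - 1)^2) = -2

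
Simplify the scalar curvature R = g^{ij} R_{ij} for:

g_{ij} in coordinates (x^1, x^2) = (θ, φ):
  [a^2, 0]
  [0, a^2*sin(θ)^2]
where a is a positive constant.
Non-zero Christoffel symbols (Γ^k_{ij} = Γ^k_{ji}):
Γ^θ_{φ φ} = -sin(2*θ)/2
Γ^φ_{θ φ} = 1/tan(θ)
Ricci tensor (R_{ij} = R^k_{ikj}): R_{θθ} = 1, R_{θφ} = 0, R_{φφ} = sin(θ)^2
Inverse metric: g^{θθ} = 1/a^2, g^{φφ} = 1/(a^2*sin(θ)^2)
R = g^{ij} R_{ij} = (1/a^2)(1) + (1/(a^2*sin(θ)^2))(sin(θ)^2) = 2/a^2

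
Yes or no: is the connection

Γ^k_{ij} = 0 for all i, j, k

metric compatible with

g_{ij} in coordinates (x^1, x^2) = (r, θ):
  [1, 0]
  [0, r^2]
Using ∇_k g_{ij} = ∂_k g_{ij} - Γ^m_{ki} g_{mj} - Γ^m_{kj} g_{im}:
∇_r g_{θθ} = (2*r) - (0) - (0) = 2*r ≠ 0
So the connection is not metric compatible (it is not the Levi-Civita connection).
No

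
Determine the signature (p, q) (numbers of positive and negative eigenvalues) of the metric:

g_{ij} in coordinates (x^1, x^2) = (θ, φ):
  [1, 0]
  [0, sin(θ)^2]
The metric is diagonal, so its eigenvalues are the diagonal entries: 1, sin(θ)^2 (at a generic point, where coordinate-dependent entries are positive).
2 positive, 0 negative.
(2, 0) - Riemannian (positive definite)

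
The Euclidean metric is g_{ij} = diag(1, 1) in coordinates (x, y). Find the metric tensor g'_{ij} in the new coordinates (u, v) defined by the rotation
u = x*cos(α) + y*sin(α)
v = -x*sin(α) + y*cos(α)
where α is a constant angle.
Invert the transformation: x = u*cos(α) - v*sin(α), y = u*sin(α) + v*cos(α)
g'_{ij} = (∂x^k/∂x'^i)(∂x^l/∂x'^j) g_{kl}; with g_{kl} = δ_{kl} this is Σ_k (∂x^k/∂x'^i)(∂x^k/∂x'^j).
Jacobian: ∂x/∂u = cos(α), ∂x/∂v = -sin(α), ∂y/∂u = sin(α), ∂y/∂v = cos(α)
g'_{uu} = (cos(α))(cos(α)) + (sin(α))(sin(α)) = 1
g'_{uv} = (cos(α))(-sin(α)) + (sin(α))(cos(α)) = 0
g'_{vv} = (-sin(α))(-sin(α)) + (cos(α))(cos(α)) = 1
g'_{ij} = diag(1, 1)
The Euclidean metric is invariant under rotations.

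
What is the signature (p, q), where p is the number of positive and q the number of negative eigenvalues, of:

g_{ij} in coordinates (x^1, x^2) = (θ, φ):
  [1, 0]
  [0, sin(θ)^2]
The metric is diagonal, so its eigenvalues are the diagonal entries: 1, sin(θ)^2 (at a generic point, where coordinate-dependent entries are positive).
2 positive, 0 negative.
(2, 0) - Riemannian (positive definite)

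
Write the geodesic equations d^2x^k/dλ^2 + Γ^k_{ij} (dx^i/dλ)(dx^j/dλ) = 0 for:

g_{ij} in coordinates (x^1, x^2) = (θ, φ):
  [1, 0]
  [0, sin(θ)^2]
Geodesic equation: d^2x^k/dλ^2 + Γ^k_{ij} (dx^i/dλ)(dx^j/dλ) = 0.
Non-zero Christoffel symbols:
Γ^θ_{φ φ} = -sin(2*θ)/2
Γ^φ_{θ φ} = 1/tan(θ)
Substituting (the symmetric pair Γ^k_{ij}, Γ^k_{ji} combines into a factor 2):
d^2θ/dλ^2 - (sin(2*θ)/2) (dφ/dλ)^2 = 0
d^2φ/dλ^2 + (2/tan(θ)) (dθ/dλ)(dφ/dλ) = 0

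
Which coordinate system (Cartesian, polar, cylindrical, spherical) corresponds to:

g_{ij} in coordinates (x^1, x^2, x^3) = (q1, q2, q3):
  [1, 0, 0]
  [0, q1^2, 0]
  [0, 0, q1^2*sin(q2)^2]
The line element ds^2 = dq1^2 + q1^2 dq2^2 + q1^2 sin(q2)^2 dq3^2 is dr^2 + r^2 dθ^2 + r^2 sin(θ)^2 dφ^2 with q1 = r, q2 = θ, q3 = φ.
spherical coordinates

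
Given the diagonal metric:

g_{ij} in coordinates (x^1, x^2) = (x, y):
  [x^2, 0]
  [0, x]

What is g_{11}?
With x^1 = x, x^2 = y, g_{11} = g_{xx} is the row-1, column-1 entry of the matrix.
g_{11} = x^2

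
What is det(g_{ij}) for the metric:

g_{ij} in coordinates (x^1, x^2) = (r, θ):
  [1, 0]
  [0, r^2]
For a 2×2 metric: det(g) = g_{11}·g_{22} - g_{12}·g_{21}
= (1)·(r^2) - (0)·(0)
= r^2 - 0
det(g) = r^2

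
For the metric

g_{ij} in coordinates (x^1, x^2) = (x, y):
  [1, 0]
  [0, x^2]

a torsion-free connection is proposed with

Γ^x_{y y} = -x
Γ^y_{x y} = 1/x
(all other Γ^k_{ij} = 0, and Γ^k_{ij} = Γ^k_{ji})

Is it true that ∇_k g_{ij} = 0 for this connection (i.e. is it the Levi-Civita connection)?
Using ∇_k g_{ij} = ∂_k g_{ij} - Γ^m_{ki} g_{mj} - Γ^m_{kj} g_{im}:
e.g. ∇_x g_{yy} = (2*x) - (x) - (x) = 0
Every component ∇_k g_{ij} vanishes: the connection is metric compatible.
Yes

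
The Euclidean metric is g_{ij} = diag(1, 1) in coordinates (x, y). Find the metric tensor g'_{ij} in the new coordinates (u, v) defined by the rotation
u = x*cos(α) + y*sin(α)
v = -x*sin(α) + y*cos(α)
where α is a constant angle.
Invert the transformation: x = u*cos(α) - v*sin(α), y = u*sin(α) + v*cos(α)
g'_{ij} = (∂x^k/∂x'^i)(∂x^l/∂x'^j) g_{kl}; with g_{kl} = δ_{kl} this is Σ_k (∂x^k/∂x'^i)(∂x^k/∂x'^j).
Jacobian: ∂x/∂u = cos(α), ∂x/∂v = -sin(α), ∂y/∂u = sin(α), ∂y/∂v = cos(α)
g'_{uu} = (cos(α))(cos(α)) + (sin(α))(sin(α)) = 1
g'_{uv} = (cos(α))(-sin(α)) + (sin(α))(cos(α)) = 0
g'_{vv} = (-sin(α))(-sin(α)) + (cos(α))(cos(α)) = 1
g'_{ij} = diag(1, 1)
The Euclidean metric is invariant under rotations.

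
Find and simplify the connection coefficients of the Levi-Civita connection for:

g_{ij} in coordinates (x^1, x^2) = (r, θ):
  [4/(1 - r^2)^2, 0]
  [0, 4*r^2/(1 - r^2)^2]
Using Γ^k_{ij} = (1/2) g^{km} (∂_i g_{mj} + ∂_j g_{mi} - ∂_m g_{ij}); the metric is diagonal, so only the m = k term contributes.
Non-zero symbols (using the symmetry Γ^k_{ij} = Γ^k_{ji}):
Γ^r_{r r} = (1/2) g^{rr} (∂_r g_{rr} + ∂_r g_{rr} - ∂_r g_{rr}) = (1/2)((1 - r^2)^2/4)((16*r/(1 - r^2)^3) + (16*r/(1 - r^2)^3) - (16*r/(1 - r^2)^3)) = 2*r/(1 - r^2)
Γ^r_{θ θ} = (1/2) g^{rr} (∂_θ g_{rθ} + ∂_θ g_{rθ} - ∂_r g_{θθ}) = (1/2)((1 - r^2)^2/4)((0) + (0) - (-8*(r^3 + r)/(r^2 - 1)^3)) = (r^3 + r)/(r^2 - 1)
Γ^θ_{r θ} = (1/2) g^{θθ} (∂_r g_{θθ} + ∂_θ g_{θr} - ∂_θ g_{rθ}) = (1/2)((1 - r^2)^2/(4*r^2))((-8*(r^3 + r)/(r^2 - 1)^3) + (0) - (0)) = (-r^2 - 1)/(r^3 - r)
All other Christoffel symbols are zero.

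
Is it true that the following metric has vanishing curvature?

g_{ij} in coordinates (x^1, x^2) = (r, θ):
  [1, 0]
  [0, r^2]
Non-zero Christoffel symbols:
Γ^r_{θ θ} = -r
Γ^θ_{r θ} = 1/r
Ricci tensor: R_{rr} = 0, R_{rθ} = 0, R_{θθ} = 0
All R_{ij} vanish; in 2 dimensions the Riemann tensor is fully determined by the Ricci tensor, so R^i_{jkl} = 0: the metric is flat (curvilinear coordinates on flat space).
Yes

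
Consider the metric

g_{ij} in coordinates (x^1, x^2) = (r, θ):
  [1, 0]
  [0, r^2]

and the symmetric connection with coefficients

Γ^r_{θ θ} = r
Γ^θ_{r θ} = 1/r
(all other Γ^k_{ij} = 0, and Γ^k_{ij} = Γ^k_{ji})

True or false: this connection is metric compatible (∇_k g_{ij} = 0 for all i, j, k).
Using ∇_k g_{ij} = ∂_k g_{ij} - Γ^m_{ki} g_{mj} - Γ^m_{kj} g_{im}:
∇_θ g_{rθ} = (0) - (r) - (r) = -2*r ≠ 0
So the connection is not metric compatible (it is not the Levi-Civita connection).
False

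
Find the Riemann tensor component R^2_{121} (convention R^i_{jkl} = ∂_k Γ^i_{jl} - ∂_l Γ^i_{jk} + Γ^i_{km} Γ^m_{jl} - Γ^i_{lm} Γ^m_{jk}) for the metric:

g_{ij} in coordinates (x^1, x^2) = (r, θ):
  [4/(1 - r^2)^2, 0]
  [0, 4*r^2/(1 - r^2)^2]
Non-zero Christoffel symbols (Γ^k_{ij} = Γ^k_{ji}):
Γ^r_{r r} = 2*r/(1 - r^2)
Γ^r_{θ θ} = (r^3 + r)/(r^2 - 1)
Γ^θ_{r θ} = (-r^2 - 1)/(r^3 - r)
R^θ_{r θ r} = ∂_θ Γ^θ_{r r} - ∂_r Γ^θ_{r θ} + Γ^θ_{θ m} Γ^m_{r r} - Γ^θ_{r m} Γ^m_{r θ}
  = (0) - ((r^4 + 4*r^2 - 1)/(r^3 - r)^2) + (2*(r^2 + 1)/(r^2 - 1)^2) - ((r^2 + 1)^2/(r^3 - r)^2) = -4/(r^2 - 1)^2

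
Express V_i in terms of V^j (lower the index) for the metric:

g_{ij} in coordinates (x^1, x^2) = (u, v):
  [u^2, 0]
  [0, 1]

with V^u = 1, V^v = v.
V_i = g_{ij} V^j:
V_u = (u^2)(1) + (0)(v) = u^2
V_v = (0)(1) + (1)(v) = v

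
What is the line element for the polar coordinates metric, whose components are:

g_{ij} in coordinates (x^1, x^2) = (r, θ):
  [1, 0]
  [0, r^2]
ds^2 = g_{ij} dx^i dx^j; only the non-zero components contribute.
ds^2 = dr^2 + r^2 dθ^2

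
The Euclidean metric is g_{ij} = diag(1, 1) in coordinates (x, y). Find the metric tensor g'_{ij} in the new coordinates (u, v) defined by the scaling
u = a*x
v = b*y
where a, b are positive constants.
Invert the transformation: x = u/a, y = v/b
g'_{ij} = (∂x^k/∂x'^i)(∂x^l/∂x'^j) g_{kl}; with g_{kl} = δ_{kl} this is Σ_k (∂x^k/∂x'^i)(∂x^k/∂x'^j).
Jacobian: ∂x/∂u = 1/a, ∂x/∂v = 0, ∂y/∂u = 0, ∂y/∂v = 1/b
g'_{uu} = (1/a)(1/a) + (0)(0) = 1/a^2
g'_{uv} = (1/a)(0) + (0)(1/b) = 0
g'_{vv} = (0)(0) + (1/b)(1/b) = 1/b^2
g'_{ij} = diag(1/a^2, 1/b^2)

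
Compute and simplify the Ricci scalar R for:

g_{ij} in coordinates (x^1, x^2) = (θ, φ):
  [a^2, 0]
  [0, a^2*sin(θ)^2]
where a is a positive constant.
Non-zero Christoffel symbols (Γ^k_{ij} = Γ^k_{ji}):
Γ^θ_{φ φ} = -sin(2*θ)/2
Γ^φ_{θ φ} = 1/tan(θ)
Ricci tensor (R_{ij} = R^k_{ikj}): R_{θθ} = 1, R_{θφ} = 0, R_{φφ} = sin(θ)^2
Inverse metric: g^{θθ} = 1/a^2, g^{φφ} = 1/(a^2*sin(θ)^2)
R = g^{ij} R_{ij} = (1/a^2)(1) + (1/(a^2*sin(θ)^2))(sin(θ)^2) = 2/a^2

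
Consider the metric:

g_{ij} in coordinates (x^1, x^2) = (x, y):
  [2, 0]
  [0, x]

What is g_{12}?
With x^1 = x, x^2 = y, g_{12} = g_{xy} is the row-1, column-2 entry of the matrix.
g_{12} = 0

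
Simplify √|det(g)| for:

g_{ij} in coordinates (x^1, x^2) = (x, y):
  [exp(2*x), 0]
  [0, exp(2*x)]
det(g) = exp(4*x)
√|det(g)| = exp(2*x)
Volume element: dV = exp(2*x) dx dy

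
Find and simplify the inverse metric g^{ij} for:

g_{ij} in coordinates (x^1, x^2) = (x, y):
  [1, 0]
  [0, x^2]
The metric is diagonal, so g^{ij} is diagonal with entries 1/g_{ii}: diag(1, 1/(x^2)).
g^{ij}:
  [1, 0]
  [0, 1/x^2]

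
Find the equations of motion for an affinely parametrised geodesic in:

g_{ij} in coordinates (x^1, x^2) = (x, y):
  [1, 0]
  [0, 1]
Geodesic equation: d^2x^k/dλ^2 + Γ^k_{ij} (dx^i/dλ)(dx^j/dλ) = 0.
All Christoffel symbols vanish, so the geodesics are straight lines:
d^2x/dλ^2 = 0
d^2y/dλ^2 = 0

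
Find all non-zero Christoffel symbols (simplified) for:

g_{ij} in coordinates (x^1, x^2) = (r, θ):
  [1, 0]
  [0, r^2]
Using Γ^k_{ij} = (1/2) g^{km} (∂_i g_{mj} + ∂_j g_{mi} - ∂_m g_{ij}); the metric is diagonal, so only the m = k term contributes.
Non-zero symbols (using the symmetry Γ^k_{ij} = Γ^k_{ji}):
Γ^r_{θ θ} = (1/2) g^{rr} (∂_θ g_{rθ} + ∂_θ g_{rθ} - ∂_r g_{θθ}) = (1/2)(1)((0) + (0) - (2*r)) = -r
Γ^θ_{r θ} = (1/2) g^{θθ} (∂_r g_{θθ} + ∂_θ g_{θr} - ∂_θ g_{rθ}) = (1/2)(1/r^2)((2*r) + (0) - (0)) = 1/r
All other Christoffel symbols are zero.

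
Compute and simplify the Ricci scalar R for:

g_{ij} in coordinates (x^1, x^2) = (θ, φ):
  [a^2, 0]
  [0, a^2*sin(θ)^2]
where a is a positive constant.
Non-zero Christoffel symbols (Γ^k_{ij} = Γ^k_{ji}):
Γ^θ_{φ φ} = -sin(2*θ)/2
Γ^φ_{θ φ} = 1/tan(θ)
Ricci tensor (R_{ij} = R^k_{ikj}): R_{θθ} = 1, R_{θφ} = 0, R_{φφ} = sin(θ)^2
Inverse metric: g^{θθ} = 1/a^2, g^{φφ} = 1/(a^2*sin(θ)^2)
R = g^{ij} R_{ij} = (1/a^2)(1) + (1/(a^2*sin(θ)^2))(sin(θ)^2) = 2/a^2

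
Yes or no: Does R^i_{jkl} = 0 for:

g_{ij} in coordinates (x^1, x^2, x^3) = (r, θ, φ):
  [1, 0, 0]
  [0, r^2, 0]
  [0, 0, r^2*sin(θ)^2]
Non-zero Christoffel symbols:
Γ^r_{θ θ} = -r
Γ^r_{φ φ} = -r*sin(θ)^2
Γ^θ_{r θ} = 1/r
Γ^θ_{φ φ} = -sin(2*θ)/2
Γ^φ_{r φ} = 1/r
Γ^φ_{θ φ} = 1/tan(θ)
Ricci tensor: R_{rr} = 0, R_{rθ} = 0, R_{rφ} = 0, R_{θθ} = 0, R_{θφ} = 0, R_{φφ} = 0
All R_{ij} vanish; in 3 dimensions the Riemann tensor is fully determined by the Ricci tensor, so R^i_{jkl} = 0: the metric is flat (curvilinear coordinates on flat space).
Yes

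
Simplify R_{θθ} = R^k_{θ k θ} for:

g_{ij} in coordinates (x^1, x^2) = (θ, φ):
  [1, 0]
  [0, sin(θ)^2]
Non-zero Christoffel symbols (Γ^k_{ij} = Γ^k_{ji}):
Γ^θ_{φ φ} = -sin(2*θ)/2
Γ^φ_{θ φ} = 1/tan(θ)
R^θ_{θ θ θ} = 0 (a repeated index in an antisymmetric pair)
R^φ_{θ φ θ} = ∂_φ Γ^φ_{θ θ} - ∂_θ Γ^φ_{θ φ} + Γ^φ_{φ m} Γ^m_{θ θ} - Γ^φ_{θ m} Γ^m_{θ φ}
  = (0) - (-1/sin(θ)^2) + (0) - (1/tan(θ)^2) = 1
R_{θθ} = R^θ_{θ θ θ} + R^φ_{θ φ θ} = (0) + (1) = 1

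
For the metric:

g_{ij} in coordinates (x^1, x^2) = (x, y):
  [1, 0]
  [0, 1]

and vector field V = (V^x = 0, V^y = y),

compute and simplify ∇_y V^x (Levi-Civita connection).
All Christoffel symbols are zero.
∇_y V^x = ∂_y V^x + Γ^x_{y j} V^j
  = (0) + (0)(0) + (0)(y)
  = 0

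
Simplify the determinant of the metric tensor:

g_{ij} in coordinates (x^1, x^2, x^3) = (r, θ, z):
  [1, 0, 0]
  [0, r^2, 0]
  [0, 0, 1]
Diagonal metric: det(g) = g_{11}·g_{22}·g_{33}
= (1)·(r^2)·(1)
det(g) = r^2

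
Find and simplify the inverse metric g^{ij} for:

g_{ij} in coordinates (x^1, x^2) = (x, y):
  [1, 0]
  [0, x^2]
The metric is diagonal, so g^{ij} is diagonal with entries 1/g_{ii}: diag(1, 1/(x^2)).
g^{ij}:
  [1, 0]
  [0, 1/x^2]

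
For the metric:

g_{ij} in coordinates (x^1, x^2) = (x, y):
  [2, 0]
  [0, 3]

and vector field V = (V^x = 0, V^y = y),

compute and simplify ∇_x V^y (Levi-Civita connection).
All Christoffel symbols are zero.
∇_x V^y = ∂_x V^y + Γ^y_{x j} V^j
  = (0) + (0)(0) + (0)(y)
  = 0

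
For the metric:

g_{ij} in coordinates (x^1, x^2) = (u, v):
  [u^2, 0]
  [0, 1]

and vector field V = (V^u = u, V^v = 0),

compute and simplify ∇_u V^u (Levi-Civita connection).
Non-zero Christoffel symbols:
Γ^u_{u u} = 1/u
∇_u V^u = ∂_u V^u + Γ^u_{u j} V^j
  = (1) + (1/u)(u) + (0)(0)
  = 2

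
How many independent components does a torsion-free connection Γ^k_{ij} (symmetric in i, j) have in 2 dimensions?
Γ^k_{ij} has n choices for the upper index and n(n+1)/2 independent symmetric lower index pairs.
Total = 2 × 2×3/2 = 2 × 3 = 6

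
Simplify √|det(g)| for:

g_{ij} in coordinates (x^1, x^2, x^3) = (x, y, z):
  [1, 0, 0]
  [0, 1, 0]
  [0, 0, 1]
det(g) = 1
√|det(g)| = 1
Volume element: dV = 1 dx dy dz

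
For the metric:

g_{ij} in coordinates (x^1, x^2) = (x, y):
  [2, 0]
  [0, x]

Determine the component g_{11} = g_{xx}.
With x^1 = x, x^2 = y, g_{11} = g_{xx} is the row-1, column-1 entry of the matrix.
g_{11} = 2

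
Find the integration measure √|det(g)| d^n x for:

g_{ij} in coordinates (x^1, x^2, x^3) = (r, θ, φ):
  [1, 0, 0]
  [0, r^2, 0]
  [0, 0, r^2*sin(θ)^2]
det(g) = r^4*sin(θ)^2
√|det(g)| = r^2*sin(θ) (taking 0 < θ < π so that |sin(θ)| = sin(θ))
Volume element: dV = r^2*sin(θ) dr dθ dφ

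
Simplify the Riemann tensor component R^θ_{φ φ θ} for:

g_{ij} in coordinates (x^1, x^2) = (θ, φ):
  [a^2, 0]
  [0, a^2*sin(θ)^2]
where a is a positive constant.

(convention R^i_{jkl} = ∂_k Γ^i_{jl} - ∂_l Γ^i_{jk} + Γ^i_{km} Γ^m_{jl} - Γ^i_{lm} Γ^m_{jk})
Non-zero Christoffel symbols (Γ^k_{ij} = Γ^k_{ji}):
Γ^θ_{φ φ} = -sin(2*θ)/2
Γ^φ_{θ φ} = 1/tan(θ)
R^θ_{φ φ θ} = ∂_φ Γ^θ_{φ θ} - ∂_θ Γ^θ_{φ φ} + Γ^θ_{φ m} Γ^m_{φ θ} - Γ^θ_{θ m} Γ^m_{φ φ}
  = (0) - (-cos(2*θ)) + (-cos(θ)^2) - (0) = -sin(θ)^2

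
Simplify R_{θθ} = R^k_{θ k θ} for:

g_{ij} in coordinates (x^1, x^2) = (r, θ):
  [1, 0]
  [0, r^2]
Non-zero Christoffel symbols (Γ^k_{ij} = Γ^k_{ji}):
Γ^r_{θ θ} = -r
Γ^θ_{r θ} = 1/r
R^r_{θ r θ} = ∂_r Γ^r_{θ θ} - ∂_θ Γ^r_{θ r} + Γ^r_{r m} Γ^m_{θ θ} - Γ^r_{θ m} Γ^m_{θ r}
  = (-1) - (0) + (0) - (-1) = 0
R^θ_{θ θ θ} = 0 (a repeated index in an antisymmetric pair)
R_{θθ} = R^r_{θ r θ} + R^θ_{θ θ θ} = (0) + (0) = 0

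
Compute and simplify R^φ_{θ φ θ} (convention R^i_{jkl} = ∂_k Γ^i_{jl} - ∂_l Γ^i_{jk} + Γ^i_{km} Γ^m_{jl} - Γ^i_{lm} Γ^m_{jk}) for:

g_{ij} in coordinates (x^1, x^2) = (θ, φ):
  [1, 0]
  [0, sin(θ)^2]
Non-zero Christoffel symbols (Γ^k_{ij} = Γ^k_{ji}):
Γ^θ_{φ φ} = -sin(2*θ)/2
Γ^φ_{θ φ} = 1/tan(θ)
R^φ_{θ φ θ} = ∂_φ Γ^φ_{θ θ} - ∂_θ Γ^φ_{θ φ} + Γ^φ_{φ m} Γ^m_{θ θ} - Γ^φ_{θ m} Γ^m_{θ φ}
  = (0) - (-1/sin(θ)^2) + (0) - (1/tan(θ)^2) = 1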